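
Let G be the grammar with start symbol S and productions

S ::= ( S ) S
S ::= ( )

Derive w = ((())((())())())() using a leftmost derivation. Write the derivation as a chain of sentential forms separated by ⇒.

S⇒(S)S⇒((S)S)S⇒((())S)S⇒((())(S)S)S⇒((())((S)S)S)S⇒((())((())S)S)S⇒((())((())())S)S⇒((())((())())())S⇒((())((())())())()

S ⇒ (S)S   [S ::= ( S ) S]
(S)S ⇒ ((S)S)S   [S ::= ( S ) S]
((S)S)S ⇒ ((())S)S   [S ::= ( )]
((())S)S ⇒ ((())(S)S)S   [S ::= ( S ) S]
((())(S)S)S ⇒ ((())((S)S)S)S   [S ::= ( S ) S]
((())((S)S)S)S ⇒ ((())((())S)S)S   [S ::= ( )]
((())((())S)S)S ⇒ ((())((())())S)S   [S ::= ( )]
((())((())())S)S ⇒ ((())((())())())S   [S ::= ( )]
((())((())())())S ⇒ ((())((())())())()   [S ::= ( )]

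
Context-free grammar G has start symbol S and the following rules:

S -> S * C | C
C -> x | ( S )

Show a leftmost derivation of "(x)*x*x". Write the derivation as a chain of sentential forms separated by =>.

S => S*C => S*C*C => C*C*C => (S)*C*C => (C)*C*C => (x)*C*C => (x)*x*C => (x)*x*x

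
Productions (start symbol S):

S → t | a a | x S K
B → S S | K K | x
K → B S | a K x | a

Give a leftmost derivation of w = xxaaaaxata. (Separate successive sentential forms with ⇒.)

S ⇒ xSK ⇒ xxSKK ⇒ xxaaKK ⇒ xxaaBSK ⇒ xxaaKKSK ⇒ xxaaaKxKSK ⇒ xxaaaaxKSK ⇒ xxaaaaxaSK ⇒ xxaaaaxatK ⇒ xxaaaaxata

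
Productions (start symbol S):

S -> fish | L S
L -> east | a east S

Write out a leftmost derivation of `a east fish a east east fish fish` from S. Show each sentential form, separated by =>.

S => L S => a east S S => a east fish S => a east fish L S => a east fish a east S S => a east fish a east L S S => a east fish a east east S S => a east fish a east east fish S => a east fish a east east fish fish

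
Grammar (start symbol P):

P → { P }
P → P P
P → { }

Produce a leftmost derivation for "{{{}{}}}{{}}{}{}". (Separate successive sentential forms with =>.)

P => PP   [P → P P]
PP => PPP   [P → P P]
PPP => PPPP   [P → P P]
PPPP => {P}PPP   [P → { P }]
{P}PPP => {{P}}PPP   [P → { P }]
{{P}}PPP => {{PP}}PPP   [P → P P]
{{PP}}PPP => {{{}P}}PPP   [P → { }]
{{{}P}}PPP => {{{}{}}}PPP   [P → { }]
{{{}{}}}PPP => {{{}{}}}{P}PP   [P → { P }]
{{{}{}}}{P}PP => {{{}{}}}{{}}PP   [P → { }]
{{{}{}}}{{}}PP => {{{}{}}}{{}}{}P   [P → { }]
{{{}{}}}{{}}{}P => {{{}{}}}{{}}{}{}   [P → { }]

P => PP => PPP => PPPP => {P}PPP => {{P}}PPP => {{PP}}PPP => {{{}P}}PPP => {{{}{}}}PPP => {{{}{}}}{P}PP => {{{}{}}}{{}}PP => {{{}{}}}{{}}{}P => {{{}{}}}{{}}{}{}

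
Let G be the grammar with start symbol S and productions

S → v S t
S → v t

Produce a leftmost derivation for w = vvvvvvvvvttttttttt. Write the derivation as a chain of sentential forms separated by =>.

S=>vSt=>vvStt=>vvvSttt=>vvvvStttt=>vvvvvSttttt=>vvvvvvStttttt=>vvvvvvvSttttttt=>vvvvvvvvStttttttt=>vvvvvvvvvttttttttt

S => vSt   [S → v S t]
vSt => vvStt   [S → v S t]
vvStt => vvvSttt   [S → v S t]
vvvSttt => vvvvStttt   [S → v S t]
vvvvStttt => vvvvvSttttt   [S → v S t]
vvvvvSttttt => vvvvvvStttttt   [S → v S t]
vvvvvvStttttt => vvvvvvvSttttttt   [S → v S t]
vvvvvvvSttttttt => vvvvvvvvStttttttt   [S → v S t]
vvvvvvvvStttttttt => vvvvvvvvvttttttttt   [S → v t]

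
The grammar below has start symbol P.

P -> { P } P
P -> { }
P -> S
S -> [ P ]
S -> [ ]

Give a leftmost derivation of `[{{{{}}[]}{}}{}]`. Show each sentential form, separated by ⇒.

P ⇒ S ⇒ [P] ⇒ [{P}P] ⇒ [{{P}P}P] ⇒ [{{{P}P}P}P] ⇒ [{{{{}}P}P}P] ⇒ [{{{{}}S}P}P] ⇒ [{{{{}}[]}P}P] ⇒ [{{{{}}[]}{}}P] ⇒ [{{{{}}[]}{}}{}]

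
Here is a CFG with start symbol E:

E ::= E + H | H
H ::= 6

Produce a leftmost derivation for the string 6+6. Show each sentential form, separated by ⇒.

E ⇒ E+H ⇒ H+H ⇒ 6+H ⇒ 6+6

E ⇒ E+H   [E ::= E + H]
E+H ⇒ H+H   [E ::= H]
H+H ⇒ 6+H   [H ::= 6]
6+H ⇒ 6+6   [H ::= 6]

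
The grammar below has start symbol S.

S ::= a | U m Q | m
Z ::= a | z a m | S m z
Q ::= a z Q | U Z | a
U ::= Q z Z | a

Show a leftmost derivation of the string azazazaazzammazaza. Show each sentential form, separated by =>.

S => UmQ => QzZmQ => azQzZmQ => azazQzZmQ => azazazQzZmQ => azazazUZzZmQ => azazazaZzZmQ => azazazaazZmQ => azazazaazzammQ => azazazaazzammazQ => azazazaazzammazazQ => azazazaazzammazaza

S => UmQ   [S ::= U m Q]
UmQ => QzZmQ   [U ::= Q z Z]
QzZmQ => azQzZmQ   [Q ::= a z Q]
azQzZmQ => azazQzZmQ   [Q ::= a z Q]
azazQzZmQ => azazazQzZmQ   [Q ::= a z Q]
azazazQzZmQ => azazazUZzZmQ   [Q ::= U Z]
azazazUZzZmQ => azazazaZzZmQ   [U ::= a]
azazazaZzZmQ => azazazaazZmQ   [Z ::= a]
azazazaazZmQ => azazazaazzammQ   [Z ::= z a m]
azazazaazzammQ => azazazaazzammazQ   [Q ::= a z Q]
azazazaazzammazQ => azazazaazzammazazQ   [Q ::= a z Q]
azazazaazzammazazQ => azazazaazzammazaza   [Q ::= a]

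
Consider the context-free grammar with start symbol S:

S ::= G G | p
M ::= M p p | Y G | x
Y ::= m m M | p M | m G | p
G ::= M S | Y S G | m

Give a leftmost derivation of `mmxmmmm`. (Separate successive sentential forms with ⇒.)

S ⇒ GG ⇒ YSGG ⇒ mmMSGG ⇒ mmxSGG ⇒ mmxGGGG ⇒ mmxmGGG ⇒ mmxmmGG ⇒ mmxmmmG ⇒ mmxmmmm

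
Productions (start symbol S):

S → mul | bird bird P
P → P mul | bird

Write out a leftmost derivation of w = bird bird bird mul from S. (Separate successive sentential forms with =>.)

S => bird bird P => bird bird P mul => bird bird bird mul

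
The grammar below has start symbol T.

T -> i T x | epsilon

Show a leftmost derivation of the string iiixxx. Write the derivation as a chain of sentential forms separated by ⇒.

T ⇒ iTx ⇒ iiTxx ⇒ iiiTxxx ⇒ iiixxx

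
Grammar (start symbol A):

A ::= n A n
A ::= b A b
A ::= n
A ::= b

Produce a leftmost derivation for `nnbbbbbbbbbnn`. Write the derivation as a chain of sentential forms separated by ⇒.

A ⇒ nAn ⇒ nnAnn ⇒ nnbAbnn ⇒ nnbbAbbnn ⇒ nnbbbAbbbnn ⇒ nnbbbbAbbbbnn ⇒ nnbbbbbbbbbnn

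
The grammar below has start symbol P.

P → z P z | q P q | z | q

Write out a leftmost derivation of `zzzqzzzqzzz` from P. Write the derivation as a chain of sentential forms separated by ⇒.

P ⇒ zPz   [P → z P z]
zPz ⇒ zzPzz   [P → z P z]
zzPzz ⇒ zzzPzzz   [P → z P z]
zzzPzzz ⇒ zzzqPqzzz   [P → q P q]
zzzqPqzzz ⇒ zzzqzPzqzzz   [P → z P z]
zzzqzPzqzzz ⇒ zzzqzzzqzzz   [P → z]

P⇒zPz⇒zzPzz⇒zzzPzzz⇒zzzqPqzzz⇒zzzqzPzqzzz⇒zzzqzzzqzzz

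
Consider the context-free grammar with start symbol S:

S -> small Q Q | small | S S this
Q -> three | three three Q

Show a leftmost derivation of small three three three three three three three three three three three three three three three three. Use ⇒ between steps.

S ⇒ small Q Q ⇒ small three three Q Q ⇒ small three three three three Q Q ⇒ small three three three three three three Q Q ⇒ small three three three three three three three three Q Q ⇒ small three three three three three three three three three three Q Q ⇒ small three three three three three three three three three three three three Q Q ⇒ small three three three three three three three three three three three three three Q ⇒ small three three three three three three three three three three three three three three three Q ⇒ small three three three three three three three three three three three three three three three three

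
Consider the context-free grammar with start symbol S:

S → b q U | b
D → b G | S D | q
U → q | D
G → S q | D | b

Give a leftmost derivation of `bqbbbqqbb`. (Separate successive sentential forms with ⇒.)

S ⇒ bqU ⇒ bqD ⇒ bqSD ⇒ bqbD ⇒ bqbSD ⇒ bqbbD ⇒ bqbbSD ⇒ bqbbbqUD ⇒ bqbbbqqD ⇒ bqbbbqqbG ⇒ bqbbbqqbb

S ⇒ bqU   [S → b q U]
bqU ⇒ bqD   [U → D]
bqD ⇒ bqSD   [D → S D]
bqSD ⇒ bqbD   [S → b]
bqbD ⇒ bqbSD   [D → S D]
bqbSD ⇒ bqbbD   [S → b]
bqbbD ⇒ bqbbSD   [D → S D]
bqbbSD ⇒ bqbbbqUD   [S → b q U]
bqbbbqUD ⇒ bqbbbqqD   [U → q]
bqbbbqqD ⇒ bqbbbqqbG   [D → b G]
bqbbbqqbG ⇒ bqbbbqqbb   [G → b]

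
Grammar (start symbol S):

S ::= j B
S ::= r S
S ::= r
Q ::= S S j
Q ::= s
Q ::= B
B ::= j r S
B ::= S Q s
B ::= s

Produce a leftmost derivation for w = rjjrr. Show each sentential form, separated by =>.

S => rS => rjB => rjjrS => rjjrr

S => rS   [S ::= r S]
rS => rjB   [S ::= j B]
rjB => rjjrS   [B ::= j r S]
rjjrS => rjjrr   [S ::= r]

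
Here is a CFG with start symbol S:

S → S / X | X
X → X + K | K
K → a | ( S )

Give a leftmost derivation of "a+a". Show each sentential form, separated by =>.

S => X   [S → X]
X => X+K   [X → X + K]
X+K => K+K   [X → K]
K+K => a+K   [K → a]
a+K => a+a   [K → a]

S => X => X+K => K+K => a+K => a+a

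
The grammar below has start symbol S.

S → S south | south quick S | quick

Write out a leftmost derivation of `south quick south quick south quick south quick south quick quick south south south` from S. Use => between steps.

S => south quick S   [S → south quick S]
south quick S => south quick S south   [S → S south]
south quick S south => south quick S south south   [S → S south]
south quick S south south => south quick south quick S south south   [S → south quick S]
south quick south quick S south south => south quick south quick south quick S south south   [S → south quick S]
south quick south quick south quick S south south => south quick south quick south quick S south south south   [S → S south]
south quick south quick south quick S south south south => south quick south quick south quick south quick S south south south   [S → south quick S]
south quick south quick south quick south quick S south south south => south quick south quick south quick south quick south quick S south south south   [S → south quick S]
south quick south quick south quick south quick south quick S south south south => south quick south quick south quick south quick south quick quick south south south   [S → quick]

S => south quick S => south quick S south => south quick S south south => south quick south quick S south south => south quick south quick south quick S south south => south quick south quick south quick S south south south => south quick south quick south quick south quick S south south south => south quick south quick south quick south quick south quick S south south south => south quick south quick south quick south quick south quick quick south south south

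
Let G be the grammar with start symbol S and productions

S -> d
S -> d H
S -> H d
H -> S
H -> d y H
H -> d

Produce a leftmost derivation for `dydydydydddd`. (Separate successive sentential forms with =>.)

S => Hd => dyHd => dydyHd => dydydyHd => dydydydyHd => dydydydySd => dydydydydHd => dydydydydSd => dydydydyddHd => dydydydydddd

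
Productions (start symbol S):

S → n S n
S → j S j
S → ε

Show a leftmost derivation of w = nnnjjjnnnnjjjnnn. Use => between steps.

S=>nSn=>nnSnn=>nnnSnnn=>nnnjSjnnn=>nnnjjSjjnnn=>nnnjjjSjjjnnn=>nnnjjjnSnjjjnnn=>nnnjjjnnSnnjjjnnn=>nnnjjjnnnnjjjnnn

S => nSn   [S → n S n]
nSn => nnSnn   [S → n S n]
nnSnn => nnnSnnn   [S → n S n]
nnnSnnn => nnnjSjnnn   [S → j S j]
nnnjSjnnn => nnnjjSjjnnn   [S → j S j]
nnnjjSjjnnn => nnnjjjSjjjnnn   [S → j S j]
nnnjjjSjjjnnn => nnnjjjnSnjjjnnn   [S → n S n]
nnnjjjnSnjjjnnn => nnnjjjnnSnnjjjnnn   [S → n S n]
nnnjjjnnSnnjjjnnn => nnnjjjnnnnjjjnnn   [S → ε]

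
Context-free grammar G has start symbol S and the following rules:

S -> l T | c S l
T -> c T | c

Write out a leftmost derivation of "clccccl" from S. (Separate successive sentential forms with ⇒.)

S ⇒ cSl ⇒ clTl ⇒ clcTl ⇒ clccTl ⇒ clcccTl ⇒ clccccl

S ⇒ cSl   [S -> c S l]
cSl ⇒ clTl   [S -> l T]
clTl ⇒ clcTl   [T -> c T]
clcTl ⇒ clccTl   [T -> c T]
clccTl ⇒ clcccTl   [T -> c T]
clcccTl ⇒ clccccl   [T -> c]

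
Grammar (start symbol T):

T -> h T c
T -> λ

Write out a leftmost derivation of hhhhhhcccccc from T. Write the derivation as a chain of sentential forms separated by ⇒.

T⇒hTc⇒hhTcc⇒hhhTccc⇒hhhhTcccc⇒hhhhhTccccc⇒hhhhhhTcccccc⇒hhhhhhcccccc

T ⇒ hTc   [T -> h T c]
hTc ⇒ hhTcc   [T -> h T c]
hhTcc ⇒ hhhTccc   [T -> h T c]
hhhTccc ⇒ hhhhTcccc   [T -> h T c]
hhhhTcccc ⇒ hhhhhTccccc   [T -> h T c]
hhhhhTccccc ⇒ hhhhhhTcccccc   [T -> h T c]
hhhhhhTcccccc ⇒ hhhhhhcccccc   [T -> λ]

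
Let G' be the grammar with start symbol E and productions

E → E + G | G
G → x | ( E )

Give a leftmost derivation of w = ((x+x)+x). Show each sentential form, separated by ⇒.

E ⇒ G   [E → G]
G ⇒ (E)   [G → ( E )]
(E) ⇒ (E+G)   [E → E + G]
(E+G) ⇒ (G+G)   [E → G]
(G+G) ⇒ ((E)+G)   [G → ( E )]
((E)+G) ⇒ ((E+G)+G)   [E → E + G]
((E+G)+G) ⇒ ((G+G)+G)   [E → G]
((G+G)+G) ⇒ ((x+G)+G)   [G → x]
((x+G)+G) ⇒ ((x+x)+G)   [G → x]
((x+x)+G) ⇒ ((x+x)+x)   [G → x]

E ⇒ G ⇒ (E) ⇒ (E+G) ⇒ (G+G) ⇒ ((E)+G) ⇒ ((E+G)+G) ⇒ ((G+G)+G) ⇒ ((x+G)+G) ⇒ ((x+x)+G) ⇒ ((x+x)+x)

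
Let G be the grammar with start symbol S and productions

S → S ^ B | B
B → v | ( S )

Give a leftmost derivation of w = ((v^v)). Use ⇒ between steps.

S ⇒ B ⇒ (S) ⇒ (B) ⇒ ((S)) ⇒ ((S^B)) ⇒ ((B^B)) ⇒ ((v^B)) ⇒ ((v^v))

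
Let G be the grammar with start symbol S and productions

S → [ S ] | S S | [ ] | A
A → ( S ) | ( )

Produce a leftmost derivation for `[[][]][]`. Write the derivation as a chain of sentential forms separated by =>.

S=>SS=>[S]S=>[SS]S=>[[]S]S=>[[][]]S=>[[][]][]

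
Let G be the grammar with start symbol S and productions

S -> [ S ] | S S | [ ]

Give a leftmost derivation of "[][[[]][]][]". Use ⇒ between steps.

S ⇒ SS ⇒ SSS ⇒ []SS ⇒ [][S]S ⇒ [][SS]S ⇒ [][[S]S]S ⇒ [][[[]]S]S ⇒ [][[[]][]]S ⇒ [][[[]][]][]

S ⇒ SS   [S -> S S]
SS ⇒ SSS   [S -> S S]
SSS ⇒ []SS   [S -> [ ]]
[]SS ⇒ [][S]S   [S -> [ S ]]
[][S]S ⇒ [][SS]S   [S -> S S]
[][SS]S ⇒ [][[S]S]S   [S -> [ S ]]
[][[S]S]S ⇒ [][[[]]S]S   [S -> [ ]]
[][[[]]S]S ⇒ [][[[]][]]S   [S -> [ ]]
[][[[]][]]S ⇒ [][[[]][]][]   [S -> [ ]]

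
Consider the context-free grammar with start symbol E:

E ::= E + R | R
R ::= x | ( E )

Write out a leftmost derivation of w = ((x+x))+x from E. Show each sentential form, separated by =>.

E => E+R => R+R => (E)+R => (R)+R => ((E))+R => ((E+R))+R => ((R+R))+R => ((x+R))+R => ((x+x))+R => ((x+x))+x

E => E+R   [E ::= E + R]
E+R => R+R   [E ::= R]
R+R => (E)+R   [R ::= ( E )]
(E)+R => (R)+R   [E ::= R]
(R)+R => ((E))+R   [R ::= ( E )]
((E))+R => ((E+R))+R   [E ::= E + R]
((E+R))+R => ((R+R))+R   [E ::= R]
((R+R))+R => ((x+R))+R   [R ::= x]
((x+R))+R => ((x+x))+R   [R ::= x]
((x+x))+R => ((x+x))+x   [R ::= x]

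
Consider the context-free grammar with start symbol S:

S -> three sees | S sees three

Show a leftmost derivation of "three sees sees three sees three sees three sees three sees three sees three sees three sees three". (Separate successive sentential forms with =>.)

S => S sees three   [S -> S sees three]
S sees three => S sees three sees three   [S -> S sees three]
S sees three sees three => S sees three sees three sees three   [S -> S sees three]
S sees three sees three sees three => S sees three sees three sees three sees three   [S -> S sees three]
S sees three sees three sees three sees three => S sees three sees three sees three sees three sees three   [S -> S sees three]
S sees three sees three sees three sees three sees three => S sees three sees three sees three sees three sees three sees three   [S -> S sees three]
S sees three sees three sees three sees three sees three sees three => S sees three sees three sees three sees three sees three sees three sees three   [S -> S sees three]
S sees three sees three sees three sees three sees three sees three sees three => S sees three sees three sees three sees three sees three sees three sees three sees three   [S -> S sees three]
S sees three sees three sees three sees three sees three sees three sees three sees three => three sees sees three sees three sees three sees three sees three sees three sees three sees three   [S -> three sees]

S => S sees three => S sees three sees three => S sees three sees three sees three => S sees three sees three sees three sees three => S sees three sees three sees three sees three sees three => S sees three sees three sees three sees three sees three sees three => S sees three sees three sees three sees three sees three sees three sees three => S sees three sees three sees three sees three sees three sees three sees three sees three => three sees sees three sees three sees three sees three sees three sees three sees three sees three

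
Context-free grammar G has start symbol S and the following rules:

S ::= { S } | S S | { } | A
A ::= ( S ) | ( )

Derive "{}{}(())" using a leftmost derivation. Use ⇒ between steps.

S ⇒ SS ⇒ {}S ⇒ {}SS ⇒ {}{}S ⇒ {}{}A ⇒ {}{}(S) ⇒ {}{}(A) ⇒ {}{}(())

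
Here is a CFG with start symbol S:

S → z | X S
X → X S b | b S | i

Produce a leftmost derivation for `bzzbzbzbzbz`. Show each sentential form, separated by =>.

S => XS   [S → X S]
XS => XSbS   [X → X S b]
XSbS => XSbSbS   [X → X S b]
XSbSbS => XSbSbSbS   [X → X S b]
XSbSbSbS => XSbSbSbSbS   [X → X S b]
XSbSbSbSbS => bSSbSbSbSbS   [X → b S]
bSSbSbSbSbS => bzSbSbSbSbS   [S → z]
bzSbSbSbSbS => bzzbSbSbSbS   [S → z]
bzzbSbSbSbS => bzzbzbSbSbS   [S → z]
bzzbzbSbSbS => bzzbzbzbSbS   [S → z]
bzzbzbzbSbS => bzzbzbzbzbS   [S → z]
bzzbzbzbzbS => bzzbzbzbzbz   [S → z]

S=>XS=>XSbS=>XSbSbS=>XSbSbSbS=>XSbSbSbSbS=>bSSbSbSbSbS=>bzSbSbSbSbS=>bzzbSbSbSbS=>bzzbzbSbSbS=>bzzbzbzbSbS=>bzzbzbzbzbS=>bzzbzbzbzbz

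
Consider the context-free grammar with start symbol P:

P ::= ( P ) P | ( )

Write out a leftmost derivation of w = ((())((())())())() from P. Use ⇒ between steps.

P ⇒ (P)P   [P ::= ( P ) P]
(P)P ⇒ ((P)P)P   [P ::= ( P ) P]
((P)P)P ⇒ ((())P)P   [P ::= ( )]
((())P)P ⇒ ((())(P)P)P   [P ::= ( P ) P]
((())(P)P)P ⇒ ((())((P)P)P)P   [P ::= ( P ) P]
((())((P)P)P)P ⇒ ((())((())P)P)P   [P ::= ( )]
((())((())P)P)P ⇒ ((())((())())P)P   [P ::= ( )]
((())((())())P)P ⇒ ((())((())())())P   [P ::= ( )]
((())((())())())P ⇒ ((())((())())())()   [P ::= ( )]

P⇒(P)P⇒((P)P)P⇒((())P)P⇒((())(P)P)P⇒((())((P)P)P)P⇒((())((())P)P)P⇒((())((())())P)P⇒((())((())())())P⇒((())((())())())()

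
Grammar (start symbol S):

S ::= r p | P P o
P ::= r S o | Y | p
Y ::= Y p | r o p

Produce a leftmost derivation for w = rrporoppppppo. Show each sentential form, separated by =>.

S=>PPo=>rSoPo=>rrpoPo=>rrpoYo=>rrpoYpo=>rrpoYppo=>rrpoYpppo=>rrpoYppppo=>rrpoYpppppo=>rrporoppppppo

S => PPo   [S ::= P P o]
PPo => rSoPo   [P ::= r S o]
rSoPo => rrpoPo   [S ::= r p]
rrpoPo => rrpoYo   [P ::= Y]
rrpoYo => rrpoYpo   [Y ::= Y p]
rrpoYpo => rrpoYppo   [Y ::= Y p]
rrpoYppo => rrpoYpppo   [Y ::= Y p]
rrpoYpppo => rrpoYppppo   [Y ::= Y p]
rrpoYppppo => rrpoYpppppo   [Y ::= Y p]
rrpoYpppppo => rrporoppppppo   [Y ::= r o p]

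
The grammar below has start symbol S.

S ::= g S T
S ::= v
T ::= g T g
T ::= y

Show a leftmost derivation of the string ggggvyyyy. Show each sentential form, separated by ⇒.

S ⇒ gST   [S ::= g S T]
gST ⇒ ggSTT   [S ::= g S T]
ggSTT ⇒ gggSTTT   [S ::= g S T]
gggSTTT ⇒ ggggSTTTT   [S ::= g S T]
ggggSTTTT ⇒ ggggvTTTT   [S ::= v]
ggggvTTTT ⇒ ggggvyTTT   [T ::= y]
ggggvyTTT ⇒ ggggvyyTT   [T ::= y]
ggggvyyTT ⇒ ggggvyyyT   [T ::= y]
ggggvyyyT ⇒ ggggvyyyy   [T ::= y]

S ⇒ gST ⇒ ggSTT ⇒ gggSTTT ⇒ ggggSTTTT ⇒ ggggvTTTT ⇒ ggggvyTTT ⇒ ggggvyyTT ⇒ ggggvyyyT ⇒ ggggvyyyy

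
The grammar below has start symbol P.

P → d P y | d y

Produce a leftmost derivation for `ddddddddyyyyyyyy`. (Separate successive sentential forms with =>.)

P => dPy => ddPyy => dddPyyy => ddddPyyyy => dddddPyyyyy => ddddddPyyyyyy => dddddddPyyyyyyy => ddddddddyyyyyyyy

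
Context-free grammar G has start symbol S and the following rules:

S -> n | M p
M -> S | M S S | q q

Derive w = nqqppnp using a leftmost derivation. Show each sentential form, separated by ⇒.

S ⇒ Mp ⇒ MSSp ⇒ SSSp ⇒ nSSp ⇒ nMpSp ⇒ nSpSp ⇒ nMppSp ⇒ nqqppSp ⇒ nqqppnp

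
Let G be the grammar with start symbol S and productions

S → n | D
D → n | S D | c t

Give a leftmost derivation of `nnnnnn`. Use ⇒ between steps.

S ⇒ D ⇒ SD ⇒ DD ⇒ nD ⇒ nSD ⇒ nnD ⇒ nnSD ⇒ nnDD ⇒ nnSDD ⇒ nnnDD ⇒ nnnSDD ⇒ nnnnDD ⇒ nnnnnD ⇒ nnnnnn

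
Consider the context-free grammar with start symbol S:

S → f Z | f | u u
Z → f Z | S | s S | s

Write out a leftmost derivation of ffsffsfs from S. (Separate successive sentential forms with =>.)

S => fZ => ffZ => ffsS => ffsfZ => ffsffZ => ffsffsS => ffsffsfZ => ffsffsfs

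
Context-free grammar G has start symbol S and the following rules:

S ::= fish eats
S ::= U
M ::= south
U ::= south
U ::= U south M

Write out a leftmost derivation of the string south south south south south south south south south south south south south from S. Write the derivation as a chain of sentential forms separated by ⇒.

S ⇒ U   [S ::= U]
U ⇒ U south M   [U ::= U south M]
U south M ⇒ U south M south M   [U ::= U south M]
U south M south M ⇒ U south M south M south M   [U ::= U south M]
U south M south M south M ⇒ U south M south M south M south M   [U ::= U south M]
U south M south M south M south M ⇒ U south M south M south M south M south M   [U ::= U south M]
U south M south M south M south M south M ⇒ U south M south M south M south M south M south M   [U ::= U south M]
U south M south M south M south M south M south M ⇒ south south M south M south M south M south M south M   [U ::= south]
south south M south M south M south M south M south M ⇒ south south south south M south M south M south M south M   [M ::= south]
south south south south M south M south M south M south M ⇒ south south south south south south M south M south M south M   [M ::= south]
south south south south south south M south M south M south M ⇒ south south south south south south south south M south M south M   [M ::= south]
south south south south south south south south M south M south M ⇒ south south south south south south south south south south M south M   [M ::= south]
south south south south south south south south south south M south M ⇒ south south south south south south south south south south south south M   [M ::= south]
south south south south south south south south south south south south M ⇒ south south south south south south south south south south south south south   [M ::= south]

S ⇒ U ⇒ U south M ⇒ U south M south M ⇒ U south M south M south M ⇒ U south M south M south M south M ⇒ U south M south M south M south M south M ⇒ U south M south M south M south M south M south M ⇒ south south M south M south M south M south M south M ⇒ south south south south M south M south M south M south M ⇒ south south south south south south M south M south M south M ⇒ south south south south south south south south M south M south M ⇒ south south south south south south south south south south M south M ⇒ south south south south south south south south south south south south M ⇒ south south south south south south south south south south south south south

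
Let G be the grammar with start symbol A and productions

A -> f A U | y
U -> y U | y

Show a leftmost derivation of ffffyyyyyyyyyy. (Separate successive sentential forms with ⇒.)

A ⇒ fAU ⇒ ffAUU ⇒ fffAUUU ⇒ ffffAUUUU ⇒ ffffyUUUU ⇒ ffffyyUUU ⇒ ffffyyyUUU ⇒ ffffyyyyUU ⇒ ffffyyyyyUU ⇒ ffffyyyyyyUU ⇒ ffffyyyyyyyUU ⇒ ffffyyyyyyyyU ⇒ ffffyyyyyyyyyU ⇒ ffffyyyyyyyyyy

A ⇒ fAU   [A -> f A U]
fAU ⇒ ffAUU   [A -> f A U]
ffAUU ⇒ fffAUUU   [A -> f A U]
fffAUUU ⇒ ffffAUUUU   [A -> f A U]
ffffAUUUU ⇒ ffffyUUUU   [A -> y]
ffffyUUUU ⇒ ffffyyUUU   [U -> y]
ffffyyUUU ⇒ ffffyyyUUU   [U -> y U]
ffffyyyUUU ⇒ ffffyyyyUU   [U -> y]
ffffyyyyUU ⇒ ffffyyyyyUU   [U -> y U]
ffffyyyyyUU ⇒ ffffyyyyyyUU   [U -> y U]
ffffyyyyyyUU ⇒ ffffyyyyyyyUU   [U -> y U]
ffffyyyyyyyUU ⇒ ffffyyyyyyyyU   [U -> y]
ffffyyyyyyyyU ⇒ ffffyyyyyyyyyU   [U -> y U]
ffffyyyyyyyyyU ⇒ ffffyyyyyyyyyy   [U -> y]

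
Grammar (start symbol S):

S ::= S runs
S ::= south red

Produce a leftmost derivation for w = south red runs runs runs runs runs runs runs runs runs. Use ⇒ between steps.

S ⇒ S runs ⇒ S runs runs ⇒ S runs runs runs ⇒ S runs runs runs runs ⇒ S runs runs runs runs runs ⇒ S runs runs runs runs runs runs ⇒ S runs runs runs runs runs runs runs ⇒ S runs runs runs runs runs runs runs runs ⇒ S runs runs runs runs runs runs runs runs runs ⇒ south red runs runs runs runs runs runs runs runs runs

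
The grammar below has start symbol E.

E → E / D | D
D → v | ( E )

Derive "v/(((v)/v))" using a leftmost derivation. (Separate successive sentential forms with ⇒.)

E ⇒ E/D   [E → E / D]
E/D ⇒ D/D   [E → D]
D/D ⇒ v/D   [D → v]
v/D ⇒ v/(E)   [D → ( E )]
v/(E) ⇒ v/(D)   [E → D]
v/(D) ⇒ v/((E))   [D → ( E )]
v/((E)) ⇒ v/((E/D))   [E → E / D]
v/((E/D)) ⇒ v/((D/D))   [E → D]
v/((D/D)) ⇒ v/(((E)/D))   [D → ( E )]
v/(((E)/D)) ⇒ v/(((D)/D))   [E → D]
v/(((D)/D)) ⇒ v/(((v)/D))   [D → v]
v/(((v)/D)) ⇒ v/(((v)/v))   [D → v]

E ⇒ E/D ⇒ D/D ⇒ v/D ⇒ v/(E) ⇒ v/(D) ⇒ v/((E)) ⇒ v/((E/D)) ⇒ v/((D/D)) ⇒ v/(((E)/D)) ⇒ v/(((D)/D)) ⇒ v/(((v)/D)) ⇒ v/(((v)/v))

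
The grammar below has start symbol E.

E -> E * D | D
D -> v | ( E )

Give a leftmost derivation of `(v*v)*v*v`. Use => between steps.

E => E*D   [E -> E * D]
E*D => E*D*D   [E -> E * D]
E*D*D => D*D*D   [E -> D]
D*D*D => (E)*D*D   [D -> ( E )]
(E)*D*D => (E*D)*D*D   [E -> E * D]
(E*D)*D*D => (D*D)*D*D   [E -> D]
(D*D)*D*D => (v*D)*D*D   [D -> v]
(v*D)*D*D => (v*v)*D*D   [D -> v]
(v*v)*D*D => (v*v)*v*D   [D -> v]
(v*v)*v*D => (v*v)*v*v   [D -> v]

E => E*D => E*D*D => D*D*D => (E)*D*D => (E*D)*D*D => (D*D)*D*D => (v*D)*D*D => (v*v)*D*D => (v*v)*v*D => (v*v)*v*v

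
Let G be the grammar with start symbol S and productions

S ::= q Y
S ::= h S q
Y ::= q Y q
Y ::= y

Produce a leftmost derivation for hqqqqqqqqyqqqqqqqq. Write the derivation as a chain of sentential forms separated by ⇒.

S ⇒ hSq   [S ::= h S q]
hSq ⇒ hqYq   [S ::= q Y]
hqYq ⇒ hqqYqq   [Y ::= q Y q]
hqqYqq ⇒ hqqqYqqq   [Y ::= q Y q]
hqqqYqqq ⇒ hqqqqYqqqq   [Y ::= q Y q]
hqqqqYqqqq ⇒ hqqqqqYqqqqq   [Y ::= q Y q]
hqqqqqYqqqqq ⇒ hqqqqqqYqqqqqq   [Y ::= q Y q]
hqqqqqqYqqqqqq ⇒ hqqqqqqqYqqqqqqq   [Y ::= q Y q]
hqqqqqqqYqqqqqqq ⇒ hqqqqqqqqYqqqqqqqq   [Y ::= q Y q]
hqqqqqqqqYqqqqqqqq ⇒ hqqqqqqqqyqqqqqqqq   [Y ::= y]

S ⇒ hSq ⇒ hqYq ⇒ hqqYqq ⇒ hqqqYqqq ⇒ hqqqqYqqqq ⇒ hqqqqqYqqqqq ⇒ hqqqqqqYqqqqqq ⇒ hqqqqqqqYqqqqqqq ⇒ hqqqqqqqqYqqqqqqqq ⇒ hqqqqqqqqyqqqqqqqq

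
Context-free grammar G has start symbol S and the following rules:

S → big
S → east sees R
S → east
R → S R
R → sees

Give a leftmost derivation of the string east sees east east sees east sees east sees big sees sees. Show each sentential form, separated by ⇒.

S ⇒ east sees R   [S → east sees R]
east sees R ⇒ east sees S R   [R → S R]
east sees S R ⇒ east sees east R   [S → east]
east sees east R ⇒ east sees east S R   [R → S R]
east sees east S R ⇒ east sees east east sees R R   [S → east sees R]
east sees east east sees R R ⇒ east sees east east sees S R R   [R → S R]
east sees east east sees S R R ⇒ east sees east east sees east sees R R R   [S → east sees R]
east sees east east sees east sees R R R ⇒ east sees east east sees east sees S R R R   [R → S R]
east sees east east sees east sees S R R R ⇒ east sees east east sees east sees east R R R   [S → east]
east sees east east sees east sees east R R R ⇒ east sees east east sees east sees east sees R R   [R → sees]
east sees east east sees east sees east sees R R ⇒ east sees east east sees east sees east sees S R R   [R → S R]
east sees east east sees east sees east sees S R R ⇒ east sees east east sees east sees east sees big R R   [S → big]
east sees east east sees east sees east sees big R R ⇒ east sees east east sees east sees east sees big sees R   [R → sees]
east sees east east sees east sees east sees big sees R ⇒ east sees east east sees east sees east sees big sees sees   [R → sees]

S ⇒ east sees R ⇒ east sees S R ⇒ east sees east R ⇒ east sees east S R ⇒ east sees east east sees R R ⇒ east sees east east sees S R R ⇒ east sees east east sees east sees R R R ⇒ east sees east east sees east sees S R R R ⇒ east sees east east sees east sees east R R R ⇒ east sees east east sees east sees east sees R R ⇒ east sees east east sees east sees east sees S R R ⇒ east sees east east sees east sees east sees big R R ⇒ east sees east east sees east sees east sees big sees R ⇒ east sees east east sees east sees east sees big sees sees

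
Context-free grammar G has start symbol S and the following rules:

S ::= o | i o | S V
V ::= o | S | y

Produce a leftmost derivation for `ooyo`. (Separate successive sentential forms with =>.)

S => SV => SVV => SVVV => oVVV => oSVV => ooVV => ooyV => ooyo

S => SV   [S ::= S V]
SV => SVV   [S ::= S V]
SVV => SVVV   [S ::= S V]
SVVV => oVVV   [S ::= o]
oVVV => oSVV   [V ::= S]
oSVV => ooVV   [S ::= o]
ooVV => ooyV   [V ::= y]
ooyV => ooyo   [V ::= o]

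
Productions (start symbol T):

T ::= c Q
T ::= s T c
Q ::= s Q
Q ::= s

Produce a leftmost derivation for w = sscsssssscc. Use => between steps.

T => sTc => ssTcc => sscQcc => sscsQcc => sscssQcc => sscsssQcc => sscssssQcc => sscsssssQcc => sscsssssscc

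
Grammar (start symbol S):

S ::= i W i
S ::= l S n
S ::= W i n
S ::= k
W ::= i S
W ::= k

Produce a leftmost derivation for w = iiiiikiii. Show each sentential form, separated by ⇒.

S⇒iWi⇒iiSi⇒iiiWii⇒iiiiSii⇒iiiiiWiii⇒iiiiikiii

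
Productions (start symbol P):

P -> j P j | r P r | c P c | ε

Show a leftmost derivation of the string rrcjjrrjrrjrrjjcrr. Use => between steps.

P => rPr   [P -> r P r]
rPr => rrPrr   [P -> r P r]
rrPrr => rrcPcrr   [P -> c P c]
rrcPcrr => rrcjPjcrr   [P -> j P j]
rrcjPjcrr => rrcjjPjjcrr   [P -> j P j]
rrcjjPjjcrr => rrcjjrPrjjcrr   [P -> r P r]
rrcjjrPrjjcrr => rrcjjrrPrrjjcrr   [P -> r P r]
rrcjjrrPrrjjcrr => rrcjjrrjPjrrjjcrr   [P -> j P j]
rrcjjrrjPjrrjjcrr => rrcjjrrjrPrjrrjjcrr   [P -> r P r]
rrcjjrrjrPrjrrjjcrr => rrcjjrrjrrjrrjjcrr   [P -> ε]

P => rPr => rrPrr => rrcPcrr => rrcjPjcrr => rrcjjPjjcrr => rrcjjrPrjjcrr => rrcjjrrPrrjjcrr => rrcjjrrjPjrrjjcrr => rrcjjrrjrPrjrrjjcrr => rrcjjrrjrrjrrjjcrr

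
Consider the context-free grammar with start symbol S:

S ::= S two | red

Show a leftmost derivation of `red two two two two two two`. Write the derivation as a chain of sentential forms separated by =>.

S => S two   [S ::= S two]
S two => S two two   [S ::= S two]
S two two => S two two two   [S ::= S two]
S two two two => S two two two two   [S ::= S two]
S two two two two => S two two two two two   [S ::= S two]
S two two two two two => S two two two two two two   [S ::= S two]
S two two two two two two => red two two two two two two   [S ::= red]

S => S two => S two two => S two two two => S two two two two => S two two two two two => S two two two two two two => red two two two two two two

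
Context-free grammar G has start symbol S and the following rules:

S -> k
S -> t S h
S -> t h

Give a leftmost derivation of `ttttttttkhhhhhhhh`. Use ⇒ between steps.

S⇒tSh⇒ttShh⇒tttShhh⇒ttttShhhh⇒tttttShhhhh⇒ttttttShhhhhh⇒tttttttShhhhhhh⇒ttttttttShhhhhhhh⇒ttttttttkhhhhhhhh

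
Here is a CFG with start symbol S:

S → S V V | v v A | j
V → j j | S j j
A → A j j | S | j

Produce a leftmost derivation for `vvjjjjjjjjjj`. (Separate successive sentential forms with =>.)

S => SVV => vvAVV => vvAjjVV => vvAjjjjVV => vvSjjjjVV => vvjjjjjVV => vvjjjjjSjjV => vvjjjjjjjjV => vvjjjjjjjjjj

S => SVV   [S → S V V]
SVV => vvAVV   [S → v v A]
vvAVV => vvAjjVV   [A → A j j]
vvAjjVV => vvAjjjjVV   [A → A j j]
vvAjjjjVV => vvSjjjjVV   [A → S]
vvSjjjjVV => vvjjjjjVV   [S → j]
vvjjjjjVV => vvjjjjjSjjV   [V → S j j]
vvjjjjjSjjV => vvjjjjjjjjV   [S → j]
vvjjjjjjjjV => vvjjjjjjjjjj   [V → j j]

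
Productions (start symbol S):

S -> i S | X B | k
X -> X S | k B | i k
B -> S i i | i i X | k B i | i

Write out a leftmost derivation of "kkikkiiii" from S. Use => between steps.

S => XB => kBB => kSiiB => kXBiiB => kXSBiiB => kXSSBiiB => kkBSSBiiB => kkiSSBiiB => kkikSBiiB => kkikkBiiB => kkikkiiiB => kkikkiiii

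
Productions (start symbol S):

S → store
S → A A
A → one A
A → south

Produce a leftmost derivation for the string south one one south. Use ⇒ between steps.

S ⇒ A A ⇒ south A ⇒ south one A ⇒ south one one A ⇒ south one one south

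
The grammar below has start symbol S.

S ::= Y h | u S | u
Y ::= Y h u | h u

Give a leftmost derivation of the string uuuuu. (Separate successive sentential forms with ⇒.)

S ⇒ uS   [S ::= u S]
uS ⇒ uuS   [S ::= u S]
uuS ⇒ uuuS   [S ::= u S]
uuuS ⇒ uuuuS   [S ::= u S]
uuuuS ⇒ uuuuu   [S ::= u]

S ⇒ uS ⇒ uuS ⇒ uuuS ⇒ uuuuS ⇒ uuuuu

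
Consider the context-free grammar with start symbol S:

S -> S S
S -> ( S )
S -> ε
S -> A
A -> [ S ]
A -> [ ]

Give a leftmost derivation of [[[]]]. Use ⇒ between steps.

S ⇒ A ⇒ [S] ⇒ [A] ⇒ [[S]] ⇒ [[A]] ⇒ [[[S]]] ⇒ [[[]]]

S ⇒ A   [S -> A]
A ⇒ [S]   [A -> [ S ]]
[S] ⇒ [A]   [S -> A]
[A] ⇒ [[S]]   [A -> [ S ]]
[[S]] ⇒ [[A]]   [S -> A]
[[A]] ⇒ [[[S]]]   [A -> [ S ]]
[[[S]]] ⇒ [[[]]]   [S -> ε]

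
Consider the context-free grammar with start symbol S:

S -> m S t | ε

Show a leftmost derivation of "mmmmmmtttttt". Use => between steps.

S => mSt   [S -> m S t]
mSt => mmStt   [S -> m S t]
mmStt => mmmSttt   [S -> m S t]
mmmSttt => mmmmStttt   [S -> m S t]
mmmmStttt => mmmmmSttttt   [S -> m S t]
mmmmmSttttt => mmmmmmStttttt   [S -> m S t]
mmmmmmStttttt => mmmmmmtttttt   [S -> ε]

S => mSt => mmStt => mmmSttt => mmmmStttt => mmmmmSttttt => mmmmmmStttttt => mmmmmmtttttt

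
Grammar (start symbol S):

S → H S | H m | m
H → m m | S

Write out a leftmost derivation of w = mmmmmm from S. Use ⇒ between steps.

S ⇒ HS ⇒ SS ⇒ HmS ⇒ SmS ⇒ HSmS ⇒ SSmS ⇒ mSmS ⇒ mHmmS ⇒ mmmmmS ⇒ mmmmmm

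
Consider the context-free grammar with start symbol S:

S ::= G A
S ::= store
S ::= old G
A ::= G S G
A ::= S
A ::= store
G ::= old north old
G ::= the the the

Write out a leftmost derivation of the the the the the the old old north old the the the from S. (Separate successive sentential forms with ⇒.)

S ⇒ G A ⇒ the the the A ⇒ the the the G S G ⇒ the the the the the the S G ⇒ the the the the the the old G G ⇒ the the the the the the old old north old G ⇒ the the the the the the old old north old the the the

S ⇒ G A   [S ::= G A]
G A ⇒ the the the A   [G ::= the the the]
the the the A ⇒ the the the G S G   [A ::= G S G]
the the the G S G ⇒ the the the the the the S G   [G ::= the the the]
the the the the the the S G ⇒ the the the the the the old G G   [S ::= old G]
the the the the the the old G G ⇒ the the the the the the old old north old G   [G ::= old north old]
the the the the the the old old north old G ⇒ the the the the the the old old north old the the the   [G ::= the the the]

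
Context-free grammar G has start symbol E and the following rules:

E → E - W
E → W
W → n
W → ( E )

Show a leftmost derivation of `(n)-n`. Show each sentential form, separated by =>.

E => E-W   [E → E - W]
E-W => W-W   [E → W]
W-W => (E)-W   [W → ( E )]
(E)-W => (W)-W   [E → W]
(W)-W => (n)-W   [W → n]
(n)-W => (n)-n   [W → n]

E=>E-W=>W-W=>(E)-W=>(W)-W=>(n)-W=>(n)-n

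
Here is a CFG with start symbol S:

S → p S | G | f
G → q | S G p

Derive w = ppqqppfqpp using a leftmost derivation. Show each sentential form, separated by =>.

S => pS   [S → p S]
pS => ppS   [S → p S]
ppS => ppG   [S → G]
ppG => ppSGp   [G → S G p]
ppSGp => ppGGp   [S → G]
ppGGp => ppSGpGp   [G → S G p]
ppSGpGp => ppGGpGp   [S → G]
ppGGpGp => ppqGpGp   [G → q]
ppqGpGp => ppqqpGp   [G → q]
ppqqpGp => ppqqpSGpp   [G → S G p]
ppqqpSGpp => ppqqppSGpp   [S → p S]
ppqqppSGpp => ppqqppfGpp   [S → f]
ppqqppfGpp => ppqqppfqpp   [G → q]

S=>pS=>ppS=>ppG=>ppSGp=>ppGGp=>ppSGpGp=>ppGGpGp=>ppqGpGp=>ppqqpGp=>ppqqpSGpp=>ppqqppSGpp=>ppqqppfGpp=>ppqqppfqpp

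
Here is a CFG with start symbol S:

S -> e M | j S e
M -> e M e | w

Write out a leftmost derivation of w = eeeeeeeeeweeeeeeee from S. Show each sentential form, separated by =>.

S => eM => eeMe => eeeMee => eeeeMeee => eeeeeMeeee => eeeeeeMeeeee => eeeeeeeMeeeeee => eeeeeeeeMeeeeeee => eeeeeeeeeMeeeeeeee => eeeeeeeeeweeeeeeee

S => eM   [S -> e M]
eM => eeMe   [M -> e M e]
eeMe => eeeMee   [M -> e M e]
eeeMee => eeeeMeee   [M -> e M e]
eeeeMeee => eeeeeMeeee   [M -> e M e]
eeeeeMeeee => eeeeeeMeeeee   [M -> e M e]
eeeeeeMeeeee => eeeeeeeMeeeeee   [M -> e M e]
eeeeeeeMeeeeee => eeeeeeeeMeeeeeee   [M -> e M e]
eeeeeeeeMeeeeeee => eeeeeeeeeMeeeeeeee   [M -> e M e]
eeeeeeeeeMeeeeeeee => eeeeeeeeeweeeeeeee   [M -> w]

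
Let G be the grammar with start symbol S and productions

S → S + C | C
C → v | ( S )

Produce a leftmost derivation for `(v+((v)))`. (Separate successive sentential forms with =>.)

S=>C=>(S)=>(S+C)=>(C+C)=>(v+C)=>(v+(S))=>(v+(C))=>(v+((S)))=>(v+((C)))=>(v+((v)))

S => C   [S → C]
C => (S)   [C → ( S )]
(S) => (S+C)   [S → S + C]
(S+C) => (C+C)   [S → C]
(C+C) => (v+C)   [C → v]
(v+C) => (v+(S))   [C → ( S )]
(v+(S)) => (v+(C))   [S → C]
(v+(C)) => (v+((S)))   [C → ( S )]
(v+((S))) => (v+((C)))   [S → C]
(v+((C))) => (v+((v)))   [C → v]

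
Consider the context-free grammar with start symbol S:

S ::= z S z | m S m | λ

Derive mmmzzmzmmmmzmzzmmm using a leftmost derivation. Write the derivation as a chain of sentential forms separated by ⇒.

S ⇒ mSm ⇒ mmSmm ⇒ mmmSmmm ⇒ mmmzSzmmm ⇒ mmmzzSzzmmm ⇒ mmmzzmSmzzmmm ⇒ mmmzzmzSzmzzmmm ⇒ mmmzzmzmSmzmzzmmm ⇒ mmmzzmzmmSmmzmzzmmm ⇒ mmmzzmzmmmmzmzzmmm

S ⇒ mSm   [S ::= m S m]
mSm ⇒ mmSmm   [S ::= m S m]
mmSmm ⇒ mmmSmmm   [S ::= m S m]
mmmSmmm ⇒ mmmzSzmmm   [S ::= z S z]
mmmzSzmmm ⇒ mmmzzSzzmmm   [S ::= z S z]
mmmzzSzzmmm ⇒ mmmzzmSmzzmmm   [S ::= m S m]
mmmzzmSmzzmmm ⇒ mmmzzmzSzmzzmmm   [S ::= z S z]
mmmzzmzSzmzzmmm ⇒ mmmzzmzmSmzmzzmmm   [S ::= m S m]
mmmzzmzmSmzmzzmmm ⇒ mmmzzmzmmSmmzmzzmmm   [S ::= m S m]
mmmzzmzmmSmmzmzzmmm ⇒ mmmzzmzmmmmzmzzmmm   [S ::= λ]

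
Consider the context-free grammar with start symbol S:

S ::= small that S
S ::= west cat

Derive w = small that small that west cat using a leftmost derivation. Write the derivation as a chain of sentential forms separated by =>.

S => small that S => small that small that S => small that small that west cat

S => small that S   [S ::= small that S]
small that S => small that small that S   [S ::= small that S]
small that small that S => small that small that west cat   [S ::= west cat]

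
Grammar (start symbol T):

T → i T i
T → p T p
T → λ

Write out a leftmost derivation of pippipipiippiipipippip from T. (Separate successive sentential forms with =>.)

T=>pTp=>piTip=>pipTpip=>pippTppip=>pippiTippip=>pippipTpippip=>pippipiTipippip=>pippipipTpipippip=>pippipipiTipipippip=>pippipipiiTiipipippip=>pippipipiipTpiipipippip=>pippipipiippiipipippip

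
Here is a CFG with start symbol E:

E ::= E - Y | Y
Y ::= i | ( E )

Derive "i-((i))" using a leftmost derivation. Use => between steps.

E => E-Y => Y-Y => i-Y => i-(E) => i-(Y) => i-((E)) => i-((Y)) => i-((i))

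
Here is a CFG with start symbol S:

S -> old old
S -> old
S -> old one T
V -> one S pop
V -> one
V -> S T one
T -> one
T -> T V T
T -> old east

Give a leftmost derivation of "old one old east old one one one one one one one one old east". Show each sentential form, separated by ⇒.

S ⇒ old one T   [S -> old one T]
old one T ⇒ old one T V T   [T -> T V T]
old one T V T ⇒ old one old east V T   [T -> old east]
old one old east V T ⇒ old one old east S T one T   [V -> S T one]
old one old east S T one T ⇒ old one old east old one T T one T   [S -> old one T]
old one old east old one T T one T ⇒ old one old east old one T V T T one T   [T -> T V T]
old one old east old one T V T T one T ⇒ old one old east old one T V T V T T one T   [T -> T V T]
old one old east old one T V T V T T one T ⇒ old one old east old one one V T V T T one T   [T -> one]
old one old east old one one V T V T T one T ⇒ old one old east old one one one T V T T one T   [V -> one]
old one old east old one one one T V T T one T ⇒ old one old east old one one one one V T T one T   [T -> one]
old one old east old one one one one V T T one T ⇒ old one old east old one one one one one T T one T   [V -> one]
old one old east old one one one one one T T one T ⇒ old one old east old one one one one one one T one T   [T -> one]
old one old east old one one one one one one T one T ⇒ old one old east old one one one one one one one one T   [T -> one]
old one old east old one one one one one one one one T ⇒ old one old east old one one one one one one one one old east   [T -> old east]

S ⇒ old one T ⇒ old one T V T ⇒ old one old east V T ⇒ old one old east S T one T ⇒ old one old east old one T T one T ⇒ old one old east old one T V T T one T ⇒ old one old east old one T V T V T T one T ⇒ old one old east old one one V T V T T one T ⇒ old one old east old one one one T V T T one T ⇒ old one old east old one one one one V T T one T ⇒ old one old east old one one one one one T T one T ⇒ old one old east old one one one one one one T one T ⇒ old one old east old one one one one one one one one T ⇒ old one old east old one one one one one one one one old east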